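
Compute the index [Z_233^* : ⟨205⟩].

2

The order of 205 must divide φ(233) = 233 − 1 = 232 = 2^3 · 29.
Divisors of 232: 1, 2, 4, 8, 29, 58, 116, 232.
Check 205^d mod 233 for each divisor in increasing order:
205^1 ≡ 205 (mod 233)
205^2 ≡ 85 (mod 233)
205^4 ≡ 2 (mod 233)
205^8 ≡ 4 (mod 233)
205^29 ≡ 144 (mod 233)
205^58 ≡ 232 (mod 233)
205^116 ≡ 1 (mod 233) ✓
So ord_233(205) = 116, hence |⟨205⟩| = 116.
[(Z/233Z)^× : ⟨205⟩] = 232/116 = 2.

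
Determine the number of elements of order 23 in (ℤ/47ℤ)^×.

22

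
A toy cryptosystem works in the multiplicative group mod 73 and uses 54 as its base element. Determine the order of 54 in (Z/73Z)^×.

The order of 54 must divide φ(73) = 73 − 1 = 72 = 2^3 · 3^2.
Divisors of 72: 1, 2, 3, 4, 6, 8, 9, 12, 18, 24, 36, 72.
Evaluate successive powers at the divisors of 72:
54^1 ≡ 54 (mod 73)
54^2 ≡ 69 (mod 73)
54^3 ≡ 3 (mod 73)
54^4 ≡ 16 (mod 73)
54^6 ≡ 9 (mod 73)
54^8 ≡ 37 (mod 73)
54^9 ≡ 27 (mod 73)
54^12 ≡ 8 (mod 73)
54^18 ≡ 72 (mod 73)
54^24 ≡ 64 (mod 73)
54^36 ≡ 1 (mod 73) ✓
Hence ord(54) = 36.

36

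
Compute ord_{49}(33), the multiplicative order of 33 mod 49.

ord(33) | φ(49) = φ(7^2) = 7·(7−1) = 42 = 2 · 3 · 7.
Divisors of 42: 1, 2, 3, 6, 7, 14, 21, 42.
Compute 33^d (mod 49) for the divisors d until we hit 1:
33^1 ≡ 33 (mod 49)
33^2 ≡ 11 (mod 49)
33^3 ≡ 20 (mod 49)
33^6 ≡ 8 (mod 49)
33^7 ≡ 19 (mod 49)
33^14 ≡ 18 (mod 49)
33^21 ≡ 48 (mod 49)
33^42 ≡ 1 (mod 49) ✓
The smallest such exponent is 42, so the order of 33 is 42.

42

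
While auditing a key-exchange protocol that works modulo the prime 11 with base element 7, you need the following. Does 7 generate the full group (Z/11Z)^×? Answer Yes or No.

φ(11) = 11 − 1 = 10 = 2 · 5.
Test 7^(10/q) mod 11 for each prime factor q of 10:
7^5 ≡ 10 (mod 11)  [q = 2: ≢ 1 ✓]
7^2 ≡ 5 (mod 11)  [q = 5: ≢ 1 ✓]
None equal 1, so ord_11(7) = 10: 7 is a primitive root.

Yes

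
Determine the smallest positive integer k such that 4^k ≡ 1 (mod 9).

3

ord(4) | φ(9) = φ(3^2) = 3·(3−1) = 6 = 2 · 3.
Divisors of 6: 1, 2, 3, 6.
Evaluate successive powers at the divisors of 6:
4^1 ≡ 4 (mod 9)
4^2 ≡ 7 (mod 9)
4^3 ≡ 1 (mod 9) ✓
Therefore the multiplicative order of 4 modulo 9 is 3.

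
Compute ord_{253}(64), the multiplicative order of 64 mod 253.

55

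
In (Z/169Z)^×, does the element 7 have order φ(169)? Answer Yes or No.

Yes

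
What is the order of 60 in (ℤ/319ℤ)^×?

ord(60) | φ(319) = φ(11·29) = (11−1)·(29−1) = 10·28 = 280 = 2^3 · 5 · 7.
Divisors of 280: 1, 2, 4, 5, 7, 8, 10, 14, 20, 28, 35, 40, 56, 70, 140, 280.
Test each divisor d:
60^1 ≡ 60 (mod 319)
60^2 ≡ 91 (mod 319)
60^4 ≡ 306 (mod 319)
60^5 ≡ 177 (mod 319)
60^7 ≡ 157 (mod 319)
60^8 ≡ 169 (mod 319)
60^10 ≡ 67 (mod 319)
60^14 ≡ 86 (mod 319)
60^20 ≡ 23 (mod 319)
60^28 ≡ 59 (mod 319)
60^35 ≡ 12 (mod 319)
60^40 ≡ 210 (mod 319)
60^56 ≡ 291 (mod 319)
60^70 ≡ 144 (mod 319)
60^140 ≡ 1 (mod 319) ✓
Therefore the multiplicative order of 60 modulo 319 is 140.

140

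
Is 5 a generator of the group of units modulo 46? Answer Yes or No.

Yes

φ(46) = φ(2)·φ(23) = 1·22 = 22 = 2 · 11.
An element g generates (Z/46Z)^× iff g^(22/q) ≢ 1 (mod 46) for each prime q ∈ {2, 11}.
5^11 ≡ 45 (mod 46)  [q = 2: ≢ 1 ✓]
5^2 ≡ 25 (mod 46)  [q = 11: ≢ 1 ✓]
Every test exponent gives a nontrivial residue, hence 5 generates the full group.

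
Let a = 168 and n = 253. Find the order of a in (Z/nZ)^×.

110

By Lagrange's theorem, ord_253(168) divides φ(253) = φ(11·23) = (11−1)·(23−1) = 10·22 = 220 = 2^2 · 5 · 11.
Divisors of 220: 1, 2, 4, 5, 10, 11, 20, 22, 44, 55, 110, 220.
Compute 168^d (mod 253) for the divisors d until we hit 1:
168^1 ≡ 168 (mod 253)
168^2 ≡ 141 (mod 253)
168^4 ≡ 147 (mod 253)
168^5 ≡ 155 (mod 253)
168^10 ≡ 243 (mod 253)
168^11 ≡ 91 (mod 253)
168^20 ≡ 100 (mod 253)
168^22 ≡ 185 (mod 253)
168^44 ≡ 70 (mod 253)
168^55 ≡ 45 (mod 253)
168^110 ≡ 1 (mod 253) ✓
Hence ord(168) = 110.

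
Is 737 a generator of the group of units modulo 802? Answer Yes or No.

Yes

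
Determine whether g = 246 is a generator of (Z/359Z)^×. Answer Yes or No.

φ(359) = 359 − 1 = 358 = 2 · 179.
246 is a primitive root mod 359 iff 246^(φ(359)/q) ≢ 1 for every prime q | φ(359), i.e. q ∈ {2, 179}.
246^179 ≡ 1 (mod 359)  [q = 2: ≡ 1 ✗]
246^2 ≡ 204 (mod 359)  [q = 179: ≢ 1 ✓]
Since 246^179 ≡ 1, the order of 246 divides 179 < 358, so 246 is not a primitive root.

No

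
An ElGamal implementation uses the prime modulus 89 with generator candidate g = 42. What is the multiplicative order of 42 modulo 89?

44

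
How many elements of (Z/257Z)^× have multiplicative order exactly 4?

2

φ(257) = 257 − 1 = 256 = 2^8.
Since (Z/257Z)^× is cyclic of order 256, the number of elements of order d is φ(d) when d | 256 and 0 otherwise.
4 = 2^2 divides 256, and φ(4) = 2.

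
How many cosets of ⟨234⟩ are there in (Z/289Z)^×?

4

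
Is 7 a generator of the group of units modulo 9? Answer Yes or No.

No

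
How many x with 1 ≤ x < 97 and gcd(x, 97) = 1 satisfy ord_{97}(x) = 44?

φ(97) = 97 − 1 = 96 = 2^5 · 3.
In a cyclic group of order 96, there are φ(d) elements of order d for each divisor d of 96, and zero for non-divisors.
44 does not divide 96, so no element of (Z/97Z)^× has order 44.

0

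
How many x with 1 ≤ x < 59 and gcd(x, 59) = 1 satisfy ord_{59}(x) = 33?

0

φ(59) = 59 − 1 = 58 = 2 · 29.
(Z/59Z)^× is cyclic (|G| = 58); a cyclic group of order m has exactly φ(d) elements of each order d | m, and none otherwise.
Since 33 ∤ 58, the count is 0.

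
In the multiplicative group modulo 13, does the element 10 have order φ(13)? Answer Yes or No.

No

φ(13) = 13 − 1 = 12 = 2^2 · 3.
An element g generates (Z/13Z)^× iff g^(12/q) ≢ 1 (mod 13) for each prime q ∈ {2, 3}.
10^6 ≡ 1 (mod 13)  [q = 2: ≡ 1 ✗]
10^4 ≡ 3 (mod 13)  [q = 3: ≢ 1 ✓]
10^6 ≡ 1 shows ord(10) | 6, strictly less than φ(13); not a primitive root.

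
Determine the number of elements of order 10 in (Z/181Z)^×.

φ(181) = 181 − 1 = 180 = 2^2 · 3^2 · 5.
Since (Z/181Z)^× is cyclic of order 180, the number of elements of order d is φ(d) when d | 180 and 0 otherwise.
10 = 2 · 5 divides 180, and φ(10) = 4.

4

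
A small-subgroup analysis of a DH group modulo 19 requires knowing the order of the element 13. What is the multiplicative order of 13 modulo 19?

18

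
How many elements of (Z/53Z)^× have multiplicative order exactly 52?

φ(53) = 53 − 1 = 52 = 2^2 · 13.
In a cyclic group of order 52, there are φ(d) elements of order d for each divisor d of 52, and zero for non-divisors.
52 = 2^2 · 13 divides 52, and φ(52) = 24.

24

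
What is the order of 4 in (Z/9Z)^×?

3

Since 4 ∈ (Z/9Z)^×, its order divides φ(9) = φ(3^2) = 3·(3−1) = 6 = 2 · 3.
Divisors of 6: 1, 2, 3, 6.
Test each divisor d:
4^1 ≡ 4 (mod 9)
4^2 ≡ 7 (mod 9)
4^3 ≡ 1 (mod 9) ✓
Therefore the multiplicative order of 4 modulo 9 is 3.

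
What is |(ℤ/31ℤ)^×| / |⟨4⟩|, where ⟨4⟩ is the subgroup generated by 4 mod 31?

6

Since 4 ∈ (Z/31Z)^×, its order divides φ(31) = 31 − 1 = 30 = 2 · 3 · 5.
Divisors of 30: 1, 2, 3, 5, 6, 10, 15, 30.
Test each divisor d:
4^1 ≡ 4 (mod 31)
4^2 ≡ 16 (mod 31)
4^3 ≡ 2 (mod 31)
4^5 ≡ 1 (mod 31) ✓
The order of 4 is 5, so the subgroup it generates has 5 elements.
[(Z/31Z)^× : ⟨4⟩] = 30/5 = 6.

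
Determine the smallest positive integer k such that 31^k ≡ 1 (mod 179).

89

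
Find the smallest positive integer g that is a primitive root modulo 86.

φ(86) = φ(2)·φ(43) = 1·42 = 42 = 2 · 3 · 7.
g is a primitive root iff g^(42/q) ≢ 1 (mod 86) for each prime q ∈ {2, 3, 7}.
g = 2: gcd(2, 86) = 2 > 1, not a unit — skip.
g = 3: 3^21 ≡ 85; 3^14 ≡ 79; 3^6 ≡ 41 — none is 1, so 3 is a primitive root.
The smallest primitive root modulo 86 is 3.

3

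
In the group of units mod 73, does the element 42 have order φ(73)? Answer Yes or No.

Yes

φ(73) = 73 − 1 = 72 = 2^3 · 3^2.
Test 42^(72/q) mod 73 for each prime factor q of 72:
42^36 ≡ 72 (mod 73)  [q = 2: ≢ 1 ✓]
42^24 ≡ 64 (mod 73)  [q = 3: ≢ 1 ✓]
All checks pass, so 42 has order 72 and is a primitive root modulo 73.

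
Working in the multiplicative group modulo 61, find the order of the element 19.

Since 19 ∈ (Z/61Z)^×, its order divides φ(61) = 61 − 1 = 60 = 2^2 · 3 · 5.
Divisors of 60: 1, 2, 3, 4, 5, 6, 10, 12, 15, 20, 30, 60.
Check 19^d mod 61 for each divisor in increasing order:
19^1 ≡ 19
19^2 ≡ 56
19^3 ≡ 27
19^4 ≡ 25
19^5 ≡ 48
19^6 ≡ 58
19^10 ≡ 47
19^12 ≡ 9
19^15 ≡ 60
19^20 ≡ 13
19^30 ≡ 1
Therefore the multiplicative order of 19 modulo 61 is 30.

30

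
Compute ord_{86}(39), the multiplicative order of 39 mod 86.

14

By Lagrange's theorem, ord_86(39) divides φ(86) = φ(2)·φ(43) = 1·42 = 42 = 2 · 3 · 7.
Divisors of 42: 1, 2, 3, 6, 7, 14, 21, 42.
Compute 39^d (mod 86) for the divisors d until we hit 1:
39^1 ≡ 39 (mod 86)
39^2 ≡ 59 (mod 86)
39^3 ≡ 65 (mod 86)
39^6 ≡ 11 (mod 86)
39^7 ≡ 85 (mod 86)
39^14 ≡ 1 (mod 86) ✓
Hence ord(39) = 14.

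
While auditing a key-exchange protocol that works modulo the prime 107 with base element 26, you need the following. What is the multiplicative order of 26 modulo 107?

106

By Lagrange's theorem, ord_107(26) divides φ(107) = 107 − 1 = 106 = 2 · 53.
Divisors of 106: 1, 2, 53, 106.
Evaluate successive powers at the divisors of 106:
26^1 ≡ 26
26^2 ≡ 34
26^53 ≡ 106
26^106 ≡ 1
So ord_107(26) = 106.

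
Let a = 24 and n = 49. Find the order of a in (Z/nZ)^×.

By Lagrange's theorem, ord_49(24) divides φ(49) = φ(7^2) = 7·(7−1) = 42 = 2 · 3 · 7.
Divisors of 42: 1, 2, 3, 6, 7, 14, 21, 42.
Compute 24^d (mod 49) for the divisors d until we hit 1:
24^1 ≡ 24 (mod 49)
24^2 ≡ 37 (mod 49)
24^3 ≡ 6 (mod 49)
24^6 ≡ 36 (mod 49)
24^7 ≡ 31 (mod 49)
24^14 ≡ 30 (mod 49)
24^21 ≡ 48 (mod 49)
24^42 ≡ 1 (mod 49) ✓
Therefore the multiplicative order of 24 modulo 49 is 42.

42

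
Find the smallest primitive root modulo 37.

2

φ(37) = 37 − 1 = 36 = 2^2 · 3^2.
Test candidates g = 2, 3, … against the prime factors q ∈ {2, 3} of φ(37): g is a generator iff g^(36/q) ≢ 1 for every such q.
g = 2: 2^18 ≡ 36; 2^12 ≡ 26 — none is 1, so 2 is a primitive root.
So 2 is the smallest generator of (Z/37Z)^×.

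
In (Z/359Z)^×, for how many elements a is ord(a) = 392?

0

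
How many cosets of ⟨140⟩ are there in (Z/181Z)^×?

1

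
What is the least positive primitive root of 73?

5

φ(73) = 73 − 1 = 72 = 2^3 · 3^2.
Test candidates g = 2, 3, … against the prime factors q ∈ {2, 3} of φ(73): g is a generator iff g^(72/q) ≢ 1 for every such q.
g = 2: 2^36 ≡ 1 — hits 1, so not a primitive root.
g = 3: 3^36 ≡ 1 — hits 1, so not a primitive root.
g = 4: 4^36 ≡ 1 — hits 1, so not a primitive root.
g = 5: 5^36 ≡ 72; 5^24 ≡ 8 — none is 1, so 5 is a primitive root.
Hence the least primitive root of 73 is 5.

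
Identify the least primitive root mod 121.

φ(121) = φ(11^2) = 11·(11−1) = 110 = 2 · 5 · 11.
g is a primitive root iff g^(110/q) ≢ 1 (mod 121) for each prime q ∈ {2, 5, 11}.
g = 2: 2^55 ≡ 120; 2^22 ≡ 81; 2^10 ≡ 56 — none is 1, so 2 is a primitive root.
So 2 is the smallest generator of (Z/121Z)^×.

2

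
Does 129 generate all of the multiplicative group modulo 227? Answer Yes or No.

φ(227) = 227 − 1 = 226 = 2 · 113.
It suffices to check that the order of 129 is not a proper divisor of 226: compute 129^(226/q) for q ∈ {2, 113}.
129^113 ≡ 1 (mod 227)  [q = 2: ≡ 1 ✗]
129^2 ≡ 70 (mod 227)  [q = 113: ≢ 1 ✓]
Since 129^113 ≡ 1, the order of 129 divides 113 < 226, so 129 is not a primitive root.

No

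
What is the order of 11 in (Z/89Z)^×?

By Lagrange's theorem, ord_89(11) divides φ(89) = 89 − 1 = 88 = 2^3 · 11.
Divisors of 88: 1, 2, 4, 8, 11, 22, 44, 88.
Compute 11^d (mod 89) for the divisors d until we hit 1:
11^1 ≡ 11
11^2 ≡ 32
11^4 ≡ 45
11^8 ≡ 67
11^11 ≡ 88
11^22 ≡ 1
So ord_89(11) = 22.

22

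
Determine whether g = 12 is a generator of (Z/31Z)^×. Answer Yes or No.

Yes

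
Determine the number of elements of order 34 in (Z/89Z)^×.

0

φ(89) = 89 − 1 = 88 = 2^3 · 11.
(Z/89Z)^× is cyclic (|G| = 88); a cyclic group of order m has exactly φ(d) elements of each order d | m, and none otherwise.
Here 88 is not a multiple of 34, so there are no elements of order 34.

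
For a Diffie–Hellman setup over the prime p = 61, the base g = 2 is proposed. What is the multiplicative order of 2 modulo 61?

60

ord(2) | φ(61) = 61 − 1 = 60 = 2^2 · 3 · 5.
Divisors of 60: 1, 2, 3, 4, 5, 6, 10, 12, 15, 20, 30, 60.
Check 2^d mod 61 for each divisor in increasing order:
2^1 ≡ 2
2^2 ≡ 4
2^3 ≡ 8
2^4 ≡ 16
2^5 ≡ 32
2^6 ≡ 3
2^10 ≡ 48
2^12 ≡ 9
2^15 ≡ 11
2^20 ≡ 47
2^30 ≡ 60
2^60 ≡ 1
The smallest such exponent is 60, so the order of 2 is 60.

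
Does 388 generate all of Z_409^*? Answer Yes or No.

Yes

φ(409) = 409 − 1 = 408 = 2^3 · 3 · 17.
Test 388^(408/q) mod 409 for each prime factor q of 408:
388^204 ≡ 408 (mod 409)  [q = 2: ≢ 1 ✓]
388^136 ≡ 355 (mod 409)  [q = 3: ≢ 1 ✓]
388^24 ≡ 5 (mod 409)  [q = 17: ≢ 1 ✓]
None equal 1, so ord_409(388) = 408: 388 is a primitive root.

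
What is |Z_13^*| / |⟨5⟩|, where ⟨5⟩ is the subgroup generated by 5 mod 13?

3

Since 5 ∈ (Z/13Z)^×, its order divides φ(13) = 13 − 1 = 12 = 2^2 · 3.
Divisors of 12: 1, 2, 3, 4, 6, 12.
Evaluate successive powers at the divisors of 12:
5^1 ≡ 5
5^2 ≡ 12
5^3 ≡ 8
5^4 ≡ 1
The order of 5 is 4, so the subgroup it generates has 4 elements.
The index is φ(13) / ord(5) = 12 / 4 = 3.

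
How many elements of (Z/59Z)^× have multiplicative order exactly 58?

28

φ(59) = 59 − 1 = 58 = 2 · 29.
In a cyclic group of order 58, there are φ(d) elements of order d for each divisor d of 58, and zero for non-divisors.
58 = 2 · 29 divides 58, and φ(58) = 28.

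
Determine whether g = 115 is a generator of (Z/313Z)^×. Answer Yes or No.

No

φ(313) = 313 − 1 = 312 = 2^3 · 3 · 13.
Test 115^(312/q) mod 313 for each prime factor q of 312:
115^156 ≡ 1 (mod 313)  [q = 2: ≡ 1 ✗]
115^104 ≡ 1 (mod 313)  [q = 3: ≡ 1 ✗]
115^24 ≡ 103 (mod 313)  [q = 13: ≢ 1 ✓]
Since 115^156 ≡ 1, the order of 115 divides 156 < 312, so 115 is not a primitive root.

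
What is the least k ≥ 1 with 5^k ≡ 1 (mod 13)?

4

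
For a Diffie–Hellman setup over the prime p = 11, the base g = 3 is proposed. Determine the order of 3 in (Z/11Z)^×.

5

Since 3 ∈ (Z/11Z)^×, its order divides φ(11) = 11 − 1 = 10 = 2 · 5.
Divisors of 10: 1, 2, 5, 10.
Compute 3^d (mod 11) for the divisors d until we hit 1:
3^1 ≡ 3 (mod 11)
3^2 ≡ 9 (mod 11)
3^5 ≡ 1 (mod 11) ✓
The smallest such exponent is 5, so the order of 3 is 5.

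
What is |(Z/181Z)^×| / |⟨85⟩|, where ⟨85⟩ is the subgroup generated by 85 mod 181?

1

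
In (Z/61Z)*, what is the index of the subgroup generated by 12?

4

ord(12) | φ(61) = 61 − 1 = 60 = 2^2 · 3 · 5.
Divisors of 60: 1, 2, 3, 4, 5, 6, 10, 12, 15, 20, 30, 60.
Test each divisor d:
12^1 ≡ 12
12^2 ≡ 22
12^3 ≡ 20
12^4 ≡ 57
12^5 ≡ 13
12^6 ≡ 34
12^10 ≡ 47
12^12 ≡ 58
12^15 ≡ 1
So ord_61(12) = 15, hence |⟨12⟩| = 15.
The index is φ(61) / ord(12) = 60 / 15 = 4.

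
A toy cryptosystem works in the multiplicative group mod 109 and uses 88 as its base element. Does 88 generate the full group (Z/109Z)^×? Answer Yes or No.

No

φ(109) = 109 − 1 = 108 = 2^2 · 3^3.
It suffices to check that the order of 88 is not a proper divisor of 108: compute 88^(108/q) for q ∈ {2, 3}.
88^54 ≡ 1 (mod 109)  [q = 2: ≡ 1 ✗]
88^36 ≡ 45 (mod 109)  [q = 3: ≢ 1 ✓]
Since 88^54 ≡ 1, the order of 88 divides 54 < 108, so 88 is not a primitive root.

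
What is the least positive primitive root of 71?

φ(71) = 71 − 1 = 70 = 2 · 5 · 7.
g is a primitive root iff g^(70/q) ≢ 1 (mod 71) for each prime q ∈ {2, 5, 7}.
g = 2: 2^35 ≡ 1 — hits 1, so not a primitive root.
g = 3: 3^35 ≡ 1 — hits 1, so not a primitive root.
g = 4: 4^35 ≡ 1 — hits 1, so not a primitive root.
g = 5: 5^35 ≡ 1 — hits 1, so not a primitive root.
g = 6: 6^35 ≡ 1 — hits 1, so not a primitive root.
g = 7: 7^35 ≡ 70; 7^14 ≡ 54; 7^10 ≡ 45 — none is 1, so 7 is a primitive root.
The smallest primitive root modulo 71 is 7.

7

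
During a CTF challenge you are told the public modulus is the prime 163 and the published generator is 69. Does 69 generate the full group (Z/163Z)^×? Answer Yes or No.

φ(163) = 163 − 1 = 162 = 2 · 3^4.
It suffices to check that the order of 69 is not a proper divisor of 162: compute 69^(162/q) for q ∈ {2, 3}.
69^81 ≡ 1 (mod 163)  [q = 2: ≡ 1 ✗]
69^54 ≡ 58 (mod 163)  [q = 3: ≢ 1 ✓]
The check at q = 2 fails, so 69 generates a proper subgroup.

No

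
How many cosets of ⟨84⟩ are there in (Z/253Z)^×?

2

The order of 84 must divide φ(253) = φ(11·23) = (11−1)·(23−1) = 10·22 = 220 = 2^2 · 5 · 11.
Divisors of 220: 1, 2, 4, 5, 10, 11, 20, 22, 44, 55, 110, 220.
Compute 84^d (mod 253) for the divisors d until we hit 1:
84^1 ≡ 84
84^2 ≡ 225
84^4 ≡ 25
84^5 ≡ 76
84^10 ≡ 210
84^11 ≡ 183
84^20 ≡ 78
84^22 ≡ 93
84^44 ≡ 47
84^55 ≡ 252
84^110 ≡ 1
Thus |⟨84⟩| = ord(84) = 110.
The index is φ(253) / ord(84) = 220 / 110 = 2.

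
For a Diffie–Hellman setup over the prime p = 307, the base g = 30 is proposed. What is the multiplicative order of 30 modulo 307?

306

ord(30) | φ(307) = 307 − 1 = 306 = 2 · 3^2 · 17.
Divisors of 306: 1, 2, 3, 6, 9, 17, 18, 34, 51, 102, 153, 306.
Check 30^d mod 307 for each divisor in increasing order:
30^1 ≡ 30 (mod 307)
30^2 ≡ 286 (mod 307)
30^3 ≡ 291 (mod 307)
30^6 ≡ 256 (mod 307)
30^9 ≡ 202 (mod 307)
30^17 ≡ 214 (mod 307)
30^18 ≡ 280 (mod 307)
30^34 ≡ 53 (mod 307)
30^51 ≡ 290 (mod 307)
30^102 ≡ 289 (mod 307)
30^153 ≡ 306 (mod 307)
30^306 ≡ 1 (mod 307) ✓
The smallest such exponent is 306, so the order of 30 is 306.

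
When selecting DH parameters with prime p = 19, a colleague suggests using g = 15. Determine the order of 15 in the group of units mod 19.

18

By Lagrange's theorem, ord_19(15) divides φ(19) = 19 − 1 = 18 = 2 · 3^2.
Divisors of 18: 1, 2, 3, 6, 9, 18.
Evaluate successive powers at the divisors of 18:
15^1 ≡ 15 (mod 19)
15^2 ≡ 16 (mod 19)
15^3 ≡ 12 (mod 19)
15^6 ≡ 11 (mod 19)
15^9 ≡ 18 (mod 19)
15^18 ≡ 1 (mod 19) ✓
Hence ord(15) = 18.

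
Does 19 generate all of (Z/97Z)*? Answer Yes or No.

No

φ(97) = 97 − 1 = 96 = 2^5 · 3.
19 is a primitive root mod 97 iff 19^(φ(97)/q) ≢ 1 for every prime q | φ(97), i.e. q ∈ {2, 3}.
19^48 ≡ 96 (mod 97)  [q = 2: ≢ 1 ✓]
19^32 ≡ 1 (mod 97)  [q = 3: ≡ 1 ✗]
Since 19^32 ≡ 1, the order of 19 divides 32 < 96, so 19 is not a primitive root.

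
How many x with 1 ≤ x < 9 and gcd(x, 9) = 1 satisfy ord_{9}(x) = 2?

φ(9) = φ(3^2) = 3·(3−1) = 6 = 2 · 3.
(Z/9Z)^× is cyclic (|G| = 6); a cyclic group of order m has exactly φ(d) elements of each order d | m, and none otherwise.
2 | 6, and φ(2) = 2 − 1 = 1.

1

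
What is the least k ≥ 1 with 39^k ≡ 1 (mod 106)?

52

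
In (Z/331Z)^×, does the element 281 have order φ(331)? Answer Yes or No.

No

φ(331) = 331 − 1 = 330 = 2 · 3 · 5 · 11.
Test 281^(330/q) mod 331 for each prime factor q of 330:
281^165 ≡ 1 (mod 331)  [q = 2: ≡ 1 ✗]
281^110 ≡ 31 (mod 331)  [q = 3: ≢ 1 ✓]
281^66 ≡ 323 (mod 331)  [q = 5: ≢ 1 ✓]
281^30 ≡ 293 (mod 331)  [q = 11: ≢ 1 ✓]
The check at q = 2 fails, so 281 generates a proper subgroup.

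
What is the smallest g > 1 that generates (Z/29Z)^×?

2

φ(29) = 29 − 1 = 28 = 2^2 · 7.
Test candidates g = 2, 3, … against the prime factors q ∈ {2, 7} of φ(29): g is a generator iff g^(28/q) ≢ 1 for every such q.
g = 2: 2^14 ≡ 28; 2^4 ≡ 16 — none is 1, so 2 is a primitive root.
Hence the least primitive root of 29 is 2.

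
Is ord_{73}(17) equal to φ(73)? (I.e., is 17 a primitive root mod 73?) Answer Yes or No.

No

φ(73) = 73 − 1 = 72 = 2^3 · 3^2.
It suffices to check that the order of 17 is not a proper divisor of 72: compute 17^(72/q) for q ∈ {2, 3}.
17^36 ≡ 72 (mod 73)  [q = 2: ≢ 1 ✓]
17^24 ≡ 1 (mod 73)  [q = 3: ≡ 1 ✗]
The check at q = 3 fails, so 17 generates a proper subgroup.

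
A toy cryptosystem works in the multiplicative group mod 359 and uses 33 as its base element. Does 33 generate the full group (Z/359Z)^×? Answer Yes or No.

No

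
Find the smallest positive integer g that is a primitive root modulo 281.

3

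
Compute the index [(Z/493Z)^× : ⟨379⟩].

4

ord(379) | φ(493) = φ(17·29) = (17−1)·(29−1) = 16·28 = 448 = 2^6 · 7.
Divisors of 448: 1, 2, 4, 7, 8, 14, 16, 28, 32, 56, 64, 112, 224, 448.
Check 379^d mod 493 for each divisor in increasing order:
379^1 ≡ 379 (mod 493)
379^2 ≡ 178 (mod 493)
379^4 ≡ 132 (mod 493)
379^7 ≡ 418 (mod 493)
379^8 ≡ 169 (mod 493)
379^14 ≡ 202 (mod 493)
379^16 ≡ 460 (mod 493)
379^28 ≡ 378 (mod 493)
379^32 ≡ 103 (mod 493)
379^56 ≡ 407 (mod 493)
379^64 ≡ 256 (mod 493)
379^112 ≡ 1 (mod 493) ✓
The order of 379 is 112, so the subgroup it generates has 112 elements.
The index is φ(493) / ord(379) = 448 / 112 = 4.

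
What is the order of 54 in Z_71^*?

Since 54 ∈ (Z/71Z)^×, its order divides φ(71) = 71 − 1 = 70 = 2 · 5 · 7.
Divisors of 70: 1, 2, 5, 7, 10, 14, 35, 70.
Test each divisor d:
54^1 ≡ 54
54^2 ≡ 5
54^5 ≡ 1
The smallest such exponent is 5, so the order of 54 is 5.

5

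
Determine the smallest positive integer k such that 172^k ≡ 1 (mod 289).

Since 172 ∈ (Z/289Z)^×, its order divides φ(289) = φ(17^2) = 17·(17−1) = 272 = 2^4 · 17.
Divisors of 272: 1, 2, 4, 8, 16, 17, 34, 68, 136, 272.
Test each divisor d:
172^1 ≡ 172 (mod 289)
172^2 ≡ 106 (mod 289)
172^4 ≡ 254 (mod 289)
172^8 ≡ 69 (mod 289)
172^16 ≡ 137 (mod 289)
172^17 ≡ 155 (mod 289)
172^34 ≡ 38 (mod 289)
172^68 ≡ 288 (mod 289)
172^136 ≡ 1 (mod 289) ✓
So ord_289(172) = 136.

136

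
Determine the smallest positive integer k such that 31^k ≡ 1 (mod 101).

25

Since 31 ∈ (Z/101Z)^×, its order divides φ(101) = 101 − 1 = 100 = 2^2 · 5^2.
Divisors of 100: 1, 2, 4, 5, 10, 20, 25, 50, 100.
Check 31^d mod 101 for each divisor in increasing order:
31^1 ≡ 31 (mod 101)
31^2 ≡ 52 (mod 101)
31^4 ≡ 78 (mod 101)
31^5 ≡ 95 (mod 101)
31^10 ≡ 36 (mod 101)
31^20 ≡ 84 (mod 101)
31^25 ≡ 1 (mod 101) ✓
Therefore the multiplicative order of 31 modulo 101 is 25.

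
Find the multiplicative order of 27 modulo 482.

Since 27 ∈ (Z/482Z)^×, its order divides φ(482) = φ(2)·φ(241) = 1·240 = 240 = 2^4 · 3 · 5.
Divisors of 240: 1, 2, 3, 4, 5, 6, 8, 10, 12, 15, 16, 20, 24, 30, 40, 48, 60, 80, 120, 240.
Compute 27^d (mod 482) for the divisors d until we hit 1:
27^1 ≡ 27 (mod 482)
27^2 ≡ 247 (mod 482)
27^3 ≡ 403 (mod 482)
27^4 ≡ 277 (mod 482)
27^5 ≡ 249 (mod 482)
27^6 ≡ 457 (mod 482)
27^8 ≡ 91 (mod 482)
27^10 ≡ 305 (mod 482)
27^12 ≡ 143 (mod 482)
27^15 ≡ 271 (mod 482)
27^16 ≡ 87 (mod 482)
27^20 ≡ 481 (mod 482)
27^24 ≡ 205 (mod 482)
27^30 ≡ 177 (mod 482)
27^40 ≡ 1 (mod 482) ✓
Therefore the multiplicative order of 27 modulo 482 is 40.

40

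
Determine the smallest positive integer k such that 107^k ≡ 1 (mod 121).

The order of 107 must divide φ(121) = φ(11^2) = 11·(11−1) = 110 = 2 · 5 · 11.
Divisors of 110: 1, 2, 5, 10, 11, 22, 55, 110.
Test each divisor d:
107^1 ≡ 107
107^2 ≡ 75
107^5 ≡ 21
107^10 ≡ 78
107^11 ≡ 118
107^22 ≡ 9
107^55 ≡ 120
107^110 ≡ 1
So ord_121(107) = 110.

110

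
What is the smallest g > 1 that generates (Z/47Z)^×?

5

φ(47) = 47 − 1 = 46 = 2 · 23.
g is a primitive root iff g^(46/q) ≢ 1 (mod 47) for each prime q ∈ {2, 23}.
g = 2: 2^23 ≡ 1 — hits 1, so not a primitive root.
g = 3: 3^23 ≡ 1 — hits 1, so not a primitive root.
g = 4: 4^23 ≡ 1 — hits 1, so not a primitive root.
g = 5: 5^23 ≡ 46; 5^2 ≡ 25 — none is 1, so 5 is a primitive root.
So 5 is the smallest generator of (Z/47Z)^×.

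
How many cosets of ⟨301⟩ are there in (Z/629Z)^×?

ord(301) | φ(629) = φ(17·37) = (17−1)·(37−1) = 16·36 = 576 = 2^6 · 3^2.
Divisors of 576: 1, 2, 3, 4, 6, 8, 9, 12, 16, 18, 24, 32, 36, 48, 64, 72, 96, 144, 192, 288, 576.
Evaluate successive powers at the divisors of 576:
301^1 ≡ 301 (mod 629)
301^2 ≡ 25 (mod 629)
301^3 ≡ 606 (mod 629)
301^4 ≡ 625 (mod 629)
301^6 ≡ 529 (mod 629)
301^8 ≡ 16 (mod 629)
301^9 ≡ 413 (mod 629)
301^12 ≡ 565 (mod 629)
301^16 ≡ 256 (mod 629)
301^18 ≡ 110 (mod 629)
301^24 ≡ 322 (mod 629)
301^32 ≡ 120 (mod 629)
301^36 ≡ 149 (mod 629)
301^48 ≡ 528 (mod 629)
301^64 ≡ 562 (mod 629)
301^72 ≡ 186 (mod 629)
301^96 ≡ 137 (mod 629)
301^144 ≡ 1 (mod 629) ✓
Thus |⟨301⟩| = ord(301) = 144.
Index = |(Z/629Z)^×| / |⟨301⟩| = 576 / 144 = 4.

4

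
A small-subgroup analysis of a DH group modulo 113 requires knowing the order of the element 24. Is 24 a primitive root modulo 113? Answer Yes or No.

Yes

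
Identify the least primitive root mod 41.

φ(41) = 41 − 1 = 40 = 2^3 · 5.
Test candidates g = 2, 3, … against the prime factors q ∈ {2, 5} of φ(41): g is a generator iff g^(40/q) ≢ 1 for every such q.
g = 2: 2^20 ≡ 1 — hits 1, so not a primitive root.
g = 3: 3^20 ≡ 40; 3^8 ≡ 1 — hits 1, so not a primitive root.
g = 4: 4^20 ≡ 1 — hits 1, so not a primitive root.
g = 5: 5^20 ≡ 1 — hits 1, so not a primitive root.
g = 6: 6^20 ≡ 40; 6^8 ≡ 10 — none is 1, so 6 is a primitive root.
Hence the least primitive root of 41 is 6.

6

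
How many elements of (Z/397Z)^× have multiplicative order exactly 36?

12

φ(397) = 397 − 1 = 396 = 2^2 · 3^2 · 11.
Since (Z/397Z)^× is cyclic of order 396, the number of elements of order d is φ(d) when d | 396 and 0 otherwise.
36 = 2^2 · 3^2 divides 396, and φ(36) = 12.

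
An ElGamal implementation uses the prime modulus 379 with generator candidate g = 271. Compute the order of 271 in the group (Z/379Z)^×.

27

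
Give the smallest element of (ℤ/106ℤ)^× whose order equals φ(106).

3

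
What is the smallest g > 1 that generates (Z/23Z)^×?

5

φ(23) = 23 − 1 = 22 = 2 · 11.
Test candidates g = 2, 3, … against the prime factors q ∈ {2, 11} of φ(23): g is a generator iff g^(22/q) ≢ 1 for every such q.
g = 2: 2^11 ≡ 1 — hits 1, so not a primitive root.
g = 3: 3^11 ≡ 1 — hits 1, so not a primitive root.
g = 4: 4^11 ≡ 1 — hits 1, so not a primitive root.
g = 5: 5^11 ≡ 22; 5^2 ≡ 2 — none is 1, so 5 is a primitive root.
The smallest primitive root modulo 23 is 5.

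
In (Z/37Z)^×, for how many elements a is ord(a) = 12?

φ(37) = 37 − 1 = 36 = 2^2 · 3^2.
(Z/37Z)^× is cyclic (|G| = 36); a cyclic group of order m has exactly φ(d) elements of each order d | m, and none otherwise.
12 = 2^2 · 3 divides 36, and φ(12) = 4.

4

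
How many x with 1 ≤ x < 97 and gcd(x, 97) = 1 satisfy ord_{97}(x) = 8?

4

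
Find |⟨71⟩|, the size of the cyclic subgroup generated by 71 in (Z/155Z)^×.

15

ord(71) | φ(155) = φ(5·31) = (5−1)·(31−1) = 4·30 = 120 = 2^3 · 3 · 5.
Divisors of 120: 1, 2, 3, 4, 5, 6, 8, 10, 12, 15, 20, 24, 30, 40, 60, 120.
Compute 71^d (mod 155) for the divisors d until we hit 1:
71^1 ≡ 71 (mod 155)
71^2 ≡ 81 (mod 155)
71^3 ≡ 16 (mod 155)
71^4 ≡ 51 (mod 155)
71^5 ≡ 56 (mod 155)
71^6 ≡ 101 (mod 155)
71^8 ≡ 121 (mod 155)
71^10 ≡ 36 (mod 155)
71^12 ≡ 126 (mod 155)
71^15 ≡ 1 (mod 155) ✓
Hence ord(71) = 15.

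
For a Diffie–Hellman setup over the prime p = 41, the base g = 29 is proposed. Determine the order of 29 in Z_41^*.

Since 29 ∈ (Z/41Z)^×, its order divides φ(41) = 41 − 1 = 40 = 2^3 · 5.
Divisors of 40: 1, 2, 4, 5, 8, 10, 20, 40.
Evaluate successive powers at the divisors of 40:
29^1 ≡ 29 (mod 41)
29^2 ≡ 21 (mod 41)
29^4 ≡ 31 (mod 41)
29^5 ≡ 38 (mod 41)
29^8 ≡ 18 (mod 41)
29^10 ≡ 9 (mod 41)
29^20 ≡ 40 (mod 41)
29^40 ≡ 1 (mod 41) ✓
Hence ord(29) = 40.

40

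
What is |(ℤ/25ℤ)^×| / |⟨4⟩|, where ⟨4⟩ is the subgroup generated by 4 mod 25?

2

The order of 4 must divide φ(25) = φ(5^2) = 5·(5−1) = 20 = 2^2 · 5.
Divisors of 20: 1, 2, 4, 5, 10, 20.
Evaluate successive powers at the divisors of 20:
4^1 ≡ 4 (mod 25)
4^2 ≡ 16 (mod 25)
4^4 ≡ 6 (mod 25)
4^5 ≡ 24 (mod 25)
4^10 ≡ 1 (mod 25) ✓
Thus |⟨4⟩| = ord(4) = 10.
[(Z/25Z)^× : ⟨4⟩] = 20/10 = 2.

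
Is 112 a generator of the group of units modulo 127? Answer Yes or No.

Yes

φ(127) = 127 − 1 = 126 = 2 · 3^2 · 7.
112 is a primitive root mod 127 iff 112^(φ(127)/q) ≢ 1 for every prime q | φ(127), i.e. q ∈ {2, 3, 7}.
112^63 ≡ 126 (mod 127)  [q = 2: ≢ 1 ✓]
112^42 ≡ 107 (mod 127)  [q = 3: ≢ 1 ✓]
112^18 ≡ 2 (mod 127)  [q = 7: ≢ 1 ✓]
Every test exponent gives a nontrivial residue, hence 112 generates the full group.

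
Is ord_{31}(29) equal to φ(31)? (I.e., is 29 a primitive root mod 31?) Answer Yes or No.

φ(31) = 31 − 1 = 30 = 2 · 3 · 5.
Test 29^(30/q) mod 31 for each prime factor q of 30:
29^15 ≡ 30 (mod 31)  [q = 2: ≢ 1 ✓]
29^10 ≡ 1 (mod 31)  [q = 3: ≡ 1 ✗]
29^6 ≡ 2 (mod 31)  [q = 5: ≢ 1 ✓]
Since 29^10 ≡ 1, the order of 29 divides 10 < 30, so 29 is not a primitive root.

No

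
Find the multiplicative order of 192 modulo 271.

90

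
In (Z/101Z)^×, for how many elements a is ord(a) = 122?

φ(101) = 101 − 1 = 100 = 2^2 · 5^2.
Since (Z/101Z)^× is cyclic of order 100, the number of elements of order d is φ(d) when d | 100 and 0 otherwise.
122 does not divide 100, so no element of (Z/101Z)^× has order 122.

0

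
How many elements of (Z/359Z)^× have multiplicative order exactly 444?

φ(359) = 359 − 1 = 358 = 2 · 179.
Since (Z/359Z)^× is cyclic of order 358, the number of elements of order d is φ(d) when d | 358 and 0 otherwise.
Here 358 is not a multiple of 444, so there are no elements of order 444.

0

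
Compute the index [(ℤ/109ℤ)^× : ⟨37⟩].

1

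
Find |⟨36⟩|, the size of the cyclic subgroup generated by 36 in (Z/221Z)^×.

Since 36 ∈ (Z/221Z)^×, its order divides φ(221) = φ(13·17) = (13−1)·(17−1) = 12·16 = 192 = 2^6 · 3.
Divisors of 192: 1, 2, 3, 4, 6, 8, 12, 16, 24, 32, 48, 64, 96, 192.
Test each divisor d:
36^1 ≡ 36
36^2 ≡ 191
36^3 ≡ 25
36^4 ≡ 16
36^6 ≡ 183
36^8 ≡ 35
36^12 ≡ 118
36^16 ≡ 120
36^24 ≡ 1
Hence ord(36) = 24.

24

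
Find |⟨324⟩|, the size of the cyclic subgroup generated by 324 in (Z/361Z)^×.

19

By Lagrange's theorem, ord_361(324) divides φ(361) = φ(19^2) = 19·(19−1) = 342 = 2 · 3^2 · 19.
Divisors of 342: 1, 2, 3, 6, 9, 18, 19, 38, 57, 114, 171, 342.
Check 324^d mod 361 for each divisor in increasing order:
324^1 ≡ 324 (mod 361)
324^2 ≡ 286 (mod 361)
324^3 ≡ 248 (mod 361)
324^6 ≡ 134 (mod 361)
324^9 ≡ 20 (mod 361)
324^18 ≡ 39 (mod 361)
324^19 ≡ 1 (mod 361) ✓
Therefore the multiplicative order of 324 modulo 361 is 19.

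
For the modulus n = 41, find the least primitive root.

φ(41) = 41 − 1 = 40 = 2^3 · 5.
Test candidates g = 2, 3, … against the prime factors q ∈ {2, 5} of φ(41): g is a generator iff g^(40/q) ≢ 1 for every such q.
g = 2: 2^20 ≡ 1 — hits 1, so not a primitive root.
g = 3: 3^20 ≡ 40; 3^8 ≡ 1 — hits 1, so not a primitive root.
g = 4: 4^20 ≡ 1 — hits 1, so not a primitive root.
g = 5: 5^20 ≡ 1 — hits 1, so not a primitive root.
g = 6: 6^20 ≡ 40; 6^8 ≡ 10 — none is 1, so 6 is a primitive root.
So 6 is the smallest generator of (Z/41Z)^×.

6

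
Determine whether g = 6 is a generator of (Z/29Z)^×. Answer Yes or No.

φ(29) = 29 − 1 = 28 = 2^2 · 7.
6 is a primitive root mod 29 iff 6^(φ(29)/q) ≢ 1 for every prime q | φ(29), i.e. q ∈ {2, 7}.
6^14 ≡ 1 (mod 29)  [q = 2: ≡ 1 ✗]
6^4 ≡ 20 (mod 29)  [q = 7: ≢ 1 ✓]
Since 6^14 ≡ 1, the order of 6 divides 14 < 28, so 6 is not a primitive root.

No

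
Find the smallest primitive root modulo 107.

2

φ(107) = 107 − 1 = 106 = 2 · 53.
Test candidates g = 2, 3, … against the prime factors q ∈ {2, 53} of φ(107): g is a generator iff g^(106/q) ≢ 1 for every such q.
g = 2: 2^53 ≡ 106; 2^2 ≡ 4 — none is 1, so 2 is a primitive root.
Hence the least primitive root of 107 is 2.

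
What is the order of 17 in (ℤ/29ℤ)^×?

ord(17) | φ(29) = 29 − 1 = 28 = 2^2 · 7.
Divisors of 28: 1, 2, 4, 7, 14, 28.
Check 17^d mod 29 for each divisor in increasing order:
17^1 ≡ 17 (mod 29)
17^2 ≡ 28 (mod 29)
17^4 ≡ 1 (mod 29) ✓
Hence ord(17) = 4.

4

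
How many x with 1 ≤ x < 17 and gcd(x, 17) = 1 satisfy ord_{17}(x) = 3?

φ(17) = 17 − 1 = 16 = 2^4.
Since (Z/17Z)^× is cyclic of order 16, the number of elements of order d is φ(d) when d | 16 and 0 otherwise.
Since 3 ∤ 16, the count is 0.

0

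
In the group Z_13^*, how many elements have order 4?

φ(13) = 13 − 1 = 12 = 2^2 · 3.
In a cyclic group of order 12, there are φ(d) elements of order d for each divisor d of 12, and zero for non-divisors.
4 = 2^2 divides 12, and φ(4) = 2.

2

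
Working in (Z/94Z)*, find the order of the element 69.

The order of 69 must divide φ(94) = φ(2)·φ(47) = 1·46 = 46 = 2 · 23.
Divisors of 46: 1, 2, 23, 46.
Evaluate successive powers at the divisors of 46:
69^1 ≡ 69 (mod 94)
69^2 ≡ 61 (mod 94)
69^23 ≡ 93 (mod 94)
69^46 ≡ 1 (mod 94) ✓
So ord_94(69) = 46.

46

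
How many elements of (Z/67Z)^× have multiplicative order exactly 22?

10

φ(67) = 67 − 1 = 66 = 2 · 3 · 11.
Since (Z/67Z)^× is cyclic of order 66, the number of elements of order d is φ(d) when d | 66 and 0 otherwise.
22 = 2 · 11 divides 66, and φ(22) = 10.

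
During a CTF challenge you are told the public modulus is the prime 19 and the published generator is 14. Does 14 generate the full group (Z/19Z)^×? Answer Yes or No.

Yes

φ(19) = 19 − 1 = 18 = 2 · 3^2.
Test 14^(18/q) mod 19 for each prime factor q of 18:
14^9 ≡ 18 (mod 19)  [q = 2: ≢ 1 ✓]
14^6 ≡ 7 (mod 19)  [q = 3: ≢ 1 ✓]
None equal 1, so ord_19(14) = 18: 14 is a primitive root.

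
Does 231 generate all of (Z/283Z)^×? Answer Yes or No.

Yes

φ(283) = 283 − 1 = 282 = 2 · 3 · 47.
231 is a primitive root mod 283 iff 231^(φ(283)/q) ≢ 1 for every prime q | φ(283), i.e. q ∈ {2, 3, 47}.
231^141 ≡ 282 (mod 283)  [q = 2: ≢ 1 ✓]
231^94 ≡ 44 (mod 283)  [q = 3: ≢ 1 ✓]
231^6 ≡ 151 (mod 283)  [q = 47: ≢ 1 ✓]
None equal 1, so ord_283(231) = 282: 231 is a primitive root.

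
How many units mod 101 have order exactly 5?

4

φ(101) = 101 − 1 = 100 = 2^2 · 5^2.
In a cyclic group of order 100, there are φ(d) elements of order d for each divisor d of 100, and zero for non-divisors.
5 | 100, and φ(5) = 5 − 1 = 4.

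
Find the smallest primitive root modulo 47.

φ(47) = 47 − 1 = 46 = 2 · 23.
Test candidates g = 2, 3, … against the prime factors q ∈ {2, 23} of φ(47): g is a generator iff g^(46/q) ≢ 1 for every such q.
g = 2: 2^23 ≡ 1 — hits 1, so not a primitive root.
g = 3: 3^23 ≡ 1 — hits 1, so not a primitive root.
g = 4: 4^23 ≡ 1 — hits 1, so not a primitive root.
g = 5: 5^23 ≡ 46; 5^2 ≡ 25 — none is 1, so 5 is a primitive root.
Hence the least primitive root of 47 is 5.

5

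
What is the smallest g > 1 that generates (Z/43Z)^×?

3

φ(43) = 43 − 1 = 42 = 2 · 3 · 7.
g is a primitive root iff g^(42/q) ≢ 1 (mod 43) for each prime q ∈ {2, 3, 7}.
g = 2: 2^21 ≡ 42; 2^14 ≡ 1 — hits 1, so not a primitive root.
g = 3: 3^21 ≡ 42; 3^14 ≡ 36; 3^6 ≡ 41 — none is 1, so 3 is a primitive root.
The smallest primitive root modulo 43 is 3.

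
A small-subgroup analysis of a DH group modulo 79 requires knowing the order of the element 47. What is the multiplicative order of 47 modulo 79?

78

The order of 47 must divide φ(79) = 79 − 1 = 78 = 2 · 3 · 13.
Divisors of 78: 1, 2, 3, 6, 13, 26, 39, 78.
Test each divisor d:
47^1 ≡ 47 (mod 79)
47^2 ≡ 76 (mod 79)
47^3 ≡ 17 (mod 79)
47^6 ≡ 52 (mod 79)
47^13 ≡ 56 (mod 79)
47^26 ≡ 55 (mod 79)
47^39 ≡ 78 (mod 79)
47^78 ≡ 1 (mod 79) ✓
So ord_79(47) = 78.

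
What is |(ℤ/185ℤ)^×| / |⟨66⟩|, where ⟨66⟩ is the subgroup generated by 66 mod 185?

12

The order of 66 must divide φ(185) = φ(5·37) = (5−1)·(37−1) = 4·36 = 144 = 2^4 · 3^2.
Divisors of 144: 1, 2, 3, 4, 6, 8, 9, 12, 16, 18, 24, 36, 48, 72, 144.
Evaluate successive powers at the divisors of 144:
66^1 ≡ 66 (mod 185)
66^2 ≡ 101 (mod 185)
66^3 ≡ 6 (mod 185)
66^4 ≡ 26 (mod 185)
66^6 ≡ 36 (mod 185)
66^8 ≡ 121 (mod 185)
66^9 ≡ 31 (mod 185)
66^12 ≡ 1 (mod 185) ✓
The order of 66 is 12, so the subgroup it generates has 12 elements.
Index = |(Z/185Z)^×| / |⟨66⟩| = 144 / 12 = 12.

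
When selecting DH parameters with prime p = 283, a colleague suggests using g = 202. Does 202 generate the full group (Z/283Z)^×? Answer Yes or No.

φ(283) = 283 − 1 = 282 = 2 · 3 · 47.
Test 202^(282/q) mod 283 for each prime factor q of 282:
202^141 ≡ 282 (mod 283)  [q = 2: ≢ 1 ✓]
202^94 ≡ 238 (mod 283)  [q = 3: ≢ 1 ✓]
202^6 ≡ 240 (mod 283)  [q = 47: ≢ 1 ✓]
Every test exponent gives a nontrivial residue, hence 202 generates the full group.

Yes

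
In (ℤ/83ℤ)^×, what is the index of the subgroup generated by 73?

1

The order of 73 must divide φ(83) = 83 − 1 = 82 = 2 · 41.
Divisors of 82: 1, 2, 41, 82.
Evaluate successive powers at the divisors of 82:
73^1 ≡ 73
73^2 ≡ 17
73^41 ≡ 82
73^82 ≡ 1
So ord_83(73) = 82, hence |⟨73⟩| = 82.
[(Z/83Z)^× : ⟨73⟩] = 82/82 = 1.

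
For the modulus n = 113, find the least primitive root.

3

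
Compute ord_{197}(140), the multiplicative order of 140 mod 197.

196

By Lagrange's theorem, ord_197(140) divides φ(197) = 197 − 1 = 196 = 2^2 · 7^2.
Divisors of 196: 1, 2, 4, 7, 14, 28, 49, 98, 196.
Test each divisor d:
140^1 ≡ 140
140^2 ≡ 97
140^4 ≡ 150
140^7 ≡ 20
140^14 ≡ 6
140^28 ≡ 36
140^49 ≡ 183
140^98 ≡ 196
140^196 ≡ 1
Hence ord(140) = 196.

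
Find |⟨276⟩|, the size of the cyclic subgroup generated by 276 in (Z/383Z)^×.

191

Since 276 ∈ (Z/383Z)^×, its order divides φ(383) = 383 − 1 = 382 = 2 · 191.
Divisors of 382: 1, 2, 191, 382.
Check 276^d mod 383 for each divisor in increasing order:
276^1 ≡ 276 (mod 383)
276^2 ≡ 342 (mod 383)
276^191 ≡ 1 (mod 383) ✓
The smallest such exponent is 191, so the order of 276 is 191.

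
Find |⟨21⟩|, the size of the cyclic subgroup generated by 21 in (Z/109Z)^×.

27

By Lagrange's theorem, ord_109(21) divides φ(109) = 109 − 1 = 108 = 2^2 · 3^3.
Divisors of 108: 1, 2, 3, 4, 6, 9, 12, 18, 27, 36, 54, 108.
Compute 21^d (mod 109) for the divisors d until we hit 1:
21^1 ≡ 21 (mod 109)
21^2 ≡ 5 (mod 109)
21^3 ≡ 105 (mod 109)
21^4 ≡ 25 (mod 109)
21^6 ≡ 16 (mod 109)
21^9 ≡ 45 (mod 109)
21^12 ≡ 38 (mod 109)
21^18 ≡ 63 (mod 109)
21^27 ≡ 1 (mod 109) ✓
Therefore the multiplicative order of 21 modulo 109 is 27.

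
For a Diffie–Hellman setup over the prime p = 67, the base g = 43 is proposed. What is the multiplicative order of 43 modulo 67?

22

The order of 43 must divide φ(67) = 67 − 1 = 66 = 2 · 3 · 11.
Divisors of 66: 1, 2, 3, 6, 11, 22, 33, 66.
Compute 43^d (mod 67) for the divisors d until we hit 1:
43^1 ≡ 43 (mod 67)
43^2 ≡ 40 (mod 67)
43^3 ≡ 45 (mod 67)
43^6 ≡ 15 (mod 67)
43^11 ≡ 66 (mod 67)
43^22 ≡ 1 (mod 67) ✓
The smallest such exponent is 22, so the order of 43 is 22.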